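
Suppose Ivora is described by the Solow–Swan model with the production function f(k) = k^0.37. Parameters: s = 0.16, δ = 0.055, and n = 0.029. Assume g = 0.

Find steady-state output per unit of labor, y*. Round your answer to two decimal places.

At the steady state, Δk = 0, so s·k^α = (n + δ)·k.
Rearranging, k^(1−α) = s / (n + δ).
k^0.63 = 0.16 / (0.029 + 0.055) = 0.16 / 0.084 = 1.9048
k* = 1.9048^(1/0.63) ≈ 2.7810
y* = (k*)^α = 2.7810^0.37 ≈ 1.4600

y* ≈ 1.46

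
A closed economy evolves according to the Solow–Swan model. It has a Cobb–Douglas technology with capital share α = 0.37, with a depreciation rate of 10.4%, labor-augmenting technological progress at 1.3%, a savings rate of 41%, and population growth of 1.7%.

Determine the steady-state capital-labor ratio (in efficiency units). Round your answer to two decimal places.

In steady state, investment equals break-even investment: s·k^α = (n + g + δ)·k.
Dividing both sides by k: k^(1−α) = s / (n + g + δ).
k^0.63 = 0.41 / (0.017 + 0.013 + 0.104) = 0.41 / 0.134 = 3.0597
k* = 3.0597^(1/0.63) ≈ 5.9009

k* = 5.90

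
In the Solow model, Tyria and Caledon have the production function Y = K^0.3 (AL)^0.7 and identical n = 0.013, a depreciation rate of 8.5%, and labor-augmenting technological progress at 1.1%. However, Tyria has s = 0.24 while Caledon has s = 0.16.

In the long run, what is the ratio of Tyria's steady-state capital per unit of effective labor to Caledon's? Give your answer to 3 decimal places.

k*_T / k*_C ≈ 1.785

Steady-state k* = [s/(n + g + δ)]^(1/(1−α)), so the ratio is [ (s_T/(n + g + δ)_T) / (s_C/(n + g + δ)_C) ]^1.4286.
s_T/(n + g + δ)_T = 0.24/0.109 = 2.2018; s_C/(n + g + δ)_C = 0.16/0.109 = 1.4679.
Ratio = (2.2018/1.4679)^1.4286 = 1.5000^1.4286 ≈ 1.7847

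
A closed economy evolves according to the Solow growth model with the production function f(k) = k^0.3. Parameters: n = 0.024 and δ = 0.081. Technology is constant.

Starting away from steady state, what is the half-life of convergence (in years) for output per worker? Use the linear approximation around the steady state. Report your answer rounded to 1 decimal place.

Near the steady state the convergence rate is λ = (1 − α)(n + δ).
λ = (1 − 0.3) × 0.105 = 0.7 × 0.105 = 0.0735
Half-life = ln 2 / λ = 0.6931 / 0.0735 ≈ 9.43 years

about 9.4 years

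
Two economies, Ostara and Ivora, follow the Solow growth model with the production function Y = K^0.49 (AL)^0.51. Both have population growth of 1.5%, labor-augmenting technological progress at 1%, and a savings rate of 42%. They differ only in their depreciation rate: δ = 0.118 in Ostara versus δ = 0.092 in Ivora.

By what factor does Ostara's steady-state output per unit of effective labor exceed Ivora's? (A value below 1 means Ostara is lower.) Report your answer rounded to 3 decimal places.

Steady-state y* = [s/(n + g + δ)]^(α/(1−α)), so the ratio is [ (s_O/(n + g + δ)_O) / (s_I/(n + g + δ)_I) ]^0.9608.
s_O/(n + g + δ)_O = 0.42/0.143 = 2.9371; s_I/(n + g + δ)_I = 0.42/0.117 = 3.5897.
Ratio = (2.9371/3.5897)^0.9608 = 0.8182^0.9608 ≈ 0.8247

ratio ≈ 0.825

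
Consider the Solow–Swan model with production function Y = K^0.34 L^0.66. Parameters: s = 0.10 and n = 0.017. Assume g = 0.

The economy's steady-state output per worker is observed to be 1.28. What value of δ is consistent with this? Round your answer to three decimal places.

δ ≈ 0.045

In steady state, investment equals break-even investment: s·k^α = (n + δ)·k.
Since y* = [s/(n + δ)]^(α/(1−α)), we have s/(n + δ) = (y*)^((1−α)/α) = 1.28^1.9412 = 1.6148.
Therefore n + δ = s / 1.6148 = 0.10 / 1.6148 = 0.0619, so δ = 0.0619 − 0.017 = 0.0449.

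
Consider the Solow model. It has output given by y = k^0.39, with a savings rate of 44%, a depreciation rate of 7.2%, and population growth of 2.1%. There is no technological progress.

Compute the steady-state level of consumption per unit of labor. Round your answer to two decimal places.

Steady state requires s·f(k) = (n + δ)·k, i.e. s·k^α = (n + δ)·k.
Dividing both sides by k: k^(1−α) = s / (n + δ).
k^0.61 = 0.44 / (0.021 + 0.072) = 0.44 / 0.093 = 4.7312
k* = 4.7312^(1/0.61) ≈ 12.7794
y* = (k*)^α = 12.7794^0.39 ≈ 2.7011
c* = (1 − s)·y* = (1 − 0.44) × 2.7011 ≈ 1.5126

c* ≈ 1.51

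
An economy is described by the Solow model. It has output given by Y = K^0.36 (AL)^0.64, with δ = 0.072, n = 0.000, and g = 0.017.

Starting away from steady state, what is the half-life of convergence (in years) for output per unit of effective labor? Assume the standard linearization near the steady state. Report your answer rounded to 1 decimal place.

t_½ ≈ 12.2 years

Near the steady state the convergence rate is λ = (1 − α)(n + g + δ).
λ = (1 − 0.36) × 0.089 = 0.64 × 0.089 = 0.05696
Half-life = ln 2 / λ = 0.6931 / 0.05696 ≈ 12.17 years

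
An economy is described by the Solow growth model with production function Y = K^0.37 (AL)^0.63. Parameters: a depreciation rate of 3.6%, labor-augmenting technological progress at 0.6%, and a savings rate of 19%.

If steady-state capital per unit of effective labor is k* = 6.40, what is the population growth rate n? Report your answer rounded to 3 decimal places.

n ≈ 0.017

In steady state, investment equals break-even investment: s·k^α = (n + g + δ)·k.
So s / (n + g + δ) = (k*)^(1−α) = 6.40^0.63 = 3.2203.
Therefore n + g + δ = s / 3.2203 = 0.19 / 3.2203 = 0.0590, so n = 0.0590 − 0.042 = 0.0170.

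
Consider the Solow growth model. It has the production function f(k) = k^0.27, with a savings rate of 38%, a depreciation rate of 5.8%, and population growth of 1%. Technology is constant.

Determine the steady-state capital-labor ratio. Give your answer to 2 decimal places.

Steady state requires s·f(k) = (n + δ)·k, i.e. s·k^α = (n + δ)·k.
Dividing both sides by k: k^(1−α) = s / (n + δ).
k^0.73 = 0.38 / (0.010 + 0.058) = 0.38 / 0.068 = 5.5882
k* = 5.5882^(1/0.73) ≈ 10.5599

k* = 10.56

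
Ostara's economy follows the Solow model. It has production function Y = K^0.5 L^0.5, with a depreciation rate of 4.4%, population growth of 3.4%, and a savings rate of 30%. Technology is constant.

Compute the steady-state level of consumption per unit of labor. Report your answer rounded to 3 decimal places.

In steady state, investment equals break-even investment: s·k^α = (n + δ)·k.
Rearranging, k^(1−α) = s / (n + δ).
k^0.5 = 0.30 / (0.034 + 0.044) = 0.30 / 0.078 = 3.8462
k* = 3.8462^(1/0.5) ≈ 14.7933
y* = (k*)^α = 14.7933^0.5 ≈ 3.8462
c* = (1 − s)·y* = (1 − 0.30) × 3.8462 ≈ 2.6923

c* ≈ 2.692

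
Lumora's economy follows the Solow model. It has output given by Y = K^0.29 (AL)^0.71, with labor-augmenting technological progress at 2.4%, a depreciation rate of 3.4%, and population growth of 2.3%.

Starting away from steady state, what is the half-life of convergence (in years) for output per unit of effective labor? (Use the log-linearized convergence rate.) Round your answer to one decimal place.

about 12.1 years

Near the steady state the convergence rate is λ = (1 − α)(n + g + δ).
λ = (1 − 0.29) × 0.081 = 0.71 × 0.081 = 0.05751
Half-life = ln 2 / λ = 0.6931 / 0.05751 ≈ 12.05 years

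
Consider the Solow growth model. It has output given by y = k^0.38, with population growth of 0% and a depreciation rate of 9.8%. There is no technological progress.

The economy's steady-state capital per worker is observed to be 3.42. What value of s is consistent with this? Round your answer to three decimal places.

Steady state requires s·f(k) = (n + δ)·k, i.e. s·k^α = (n + δ)·k.
So s / (n + δ) = (k*)^(1−α) = 3.42^0.62 = 2.1434.
Therefore s = 2.1434 × (n + δ) = 2.1434 × 0.098 = 0.2101.

s ≈ 0.210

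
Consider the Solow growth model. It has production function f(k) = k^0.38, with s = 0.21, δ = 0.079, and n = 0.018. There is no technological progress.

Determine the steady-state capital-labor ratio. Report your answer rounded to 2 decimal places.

Steady state requires s·f(k) = (n + δ)·k, i.e. s·k^α = (n + δ)·k.
Dividing both sides by k: k^(1−α) = s / (n + δ).
k^0.62 = 0.21 / (0.018 + 0.079) = 0.21 / 0.097 = 2.1649
k* = 2.1649^(1/0.62) ≈ 3.4756

k* = 3.48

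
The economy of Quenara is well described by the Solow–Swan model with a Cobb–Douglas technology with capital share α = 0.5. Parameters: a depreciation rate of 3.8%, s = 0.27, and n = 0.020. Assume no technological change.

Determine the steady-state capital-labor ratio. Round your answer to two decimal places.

At the steady state, Δk = 0, so s·k^α = (n + δ)·k.
Dividing both sides by k: k^(1−α) = s / (n + δ).
k^0.5 = 0.27 / (0.020 + 0.038) = 0.27 / 0.058 = 4.6552
k* = 4.6552^(1/0.5) ≈ 21.6709

k* ≈ 21.67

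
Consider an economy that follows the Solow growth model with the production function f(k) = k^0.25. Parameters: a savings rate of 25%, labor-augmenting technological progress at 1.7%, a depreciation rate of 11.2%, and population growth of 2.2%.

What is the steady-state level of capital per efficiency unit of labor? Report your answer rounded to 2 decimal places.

At the steady state, Δk = 0, so s·k^α = (n + g + δ)·k.
Dividing both sides by k: k^(1−α) = s / (n + g + δ).
k^0.75 = 0.25 / (0.022 + 0.017 + 0.112) = 0.25 / 0.151 = 1.6556
k* = 1.6556^(1/0.75) ≈ 1.9586

k* = 1.96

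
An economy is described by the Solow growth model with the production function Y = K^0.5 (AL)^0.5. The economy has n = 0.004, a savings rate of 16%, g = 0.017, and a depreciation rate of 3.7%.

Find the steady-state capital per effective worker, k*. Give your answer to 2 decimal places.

Steady state requires s·f(k) = (n + g + δ)·k, i.e. s·k^α = (n + g + δ)·k.
Dividing both sides by k: k^(1−α) = s / (n + g + δ).
k^0.5 = 0.16 / (0.004 + 0.017 + 0.037) = 0.16 / 0.058 = 2.7586
k* = 2.7586^(1/0.5) ≈ 7.6099

k* = 7.61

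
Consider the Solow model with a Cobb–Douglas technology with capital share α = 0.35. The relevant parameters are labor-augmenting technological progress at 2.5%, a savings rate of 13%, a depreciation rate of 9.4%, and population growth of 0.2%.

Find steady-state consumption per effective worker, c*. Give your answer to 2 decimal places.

In steady state, investment equals break-even investment: s·k^α = (n + g + δ)·k.
Rearranging, k^(1−α) = s / (n + g + δ).
k^0.65 = 0.13 / (0.002 + 0.025 + 0.094) = 0.13 / 0.121 = 1.0744
k* = 1.0744^(1/0.65) ≈ 1.1167
y* = (k*)^α = 1.1167^0.35 ≈ 1.0394
c* = (1 − s)·y* = (1 − 0.13) × 1.0394 ≈ 0.9043

c* ≈ 0.90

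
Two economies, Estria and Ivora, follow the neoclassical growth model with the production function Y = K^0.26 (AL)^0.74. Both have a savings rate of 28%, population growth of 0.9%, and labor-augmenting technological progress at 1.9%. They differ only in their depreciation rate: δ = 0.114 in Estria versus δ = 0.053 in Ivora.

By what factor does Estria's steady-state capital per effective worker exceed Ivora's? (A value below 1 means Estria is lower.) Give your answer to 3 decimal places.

k*_E / k*_I ≈ 0.468

Steady-state k* = [s/(n + g + δ)]^(1/(1−α)), so the ratio is [ (s_E/(n + g + δ)_E) / (s_I/(n + g + δ)_I) ]^1.3514.
s_E/(n + g + δ)_E = 0.28/0.142 = 1.9718; s_I/(n + g + δ)_I = 0.28/0.081 = 3.4568.
Ratio = (1.9718/3.4568)^1.3514 = 0.5704^1.3514 ≈ 0.4683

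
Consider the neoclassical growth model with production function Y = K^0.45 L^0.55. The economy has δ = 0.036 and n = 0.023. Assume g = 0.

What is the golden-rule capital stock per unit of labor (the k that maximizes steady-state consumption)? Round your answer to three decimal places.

The golden rule sets f'(k) = n + δ, i.e. α·k^(α−1) = n + δ.
So k^(1−α) = α / (n + δ) = 0.45 / 0.059 = 7.6271.
k_gold = 7.6271^(1/0.55) ≈ 40.2059

k_gold ≈ 40.206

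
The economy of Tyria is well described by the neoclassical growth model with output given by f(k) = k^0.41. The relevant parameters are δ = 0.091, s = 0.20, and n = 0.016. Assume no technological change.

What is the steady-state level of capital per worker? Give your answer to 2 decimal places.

In steady state, investment equals break-even investment: s·k^α = (n + δ)·k.
Rearranging, k^(1−α) = s / (n + δ).
k^0.59 = 0.20 / (0.016 + 0.091) = 0.20 / 0.107 = 1.8692
k* = 1.8692^(1/0.59) ≈ 2.8869

k* = 2.89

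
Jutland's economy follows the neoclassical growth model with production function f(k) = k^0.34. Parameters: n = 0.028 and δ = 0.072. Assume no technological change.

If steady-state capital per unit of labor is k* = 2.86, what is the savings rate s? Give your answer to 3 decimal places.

s ≈ 0.200

In steady state, investment equals break-even investment: s·k^α = (n + δ)·k.
So s / (n + δ) = (k*)^(1−α) = 2.86^0.66 = 2.0008.
Therefore s = 2.0008 × (n + δ) = 2.0008 × 0.100 = 0.2001.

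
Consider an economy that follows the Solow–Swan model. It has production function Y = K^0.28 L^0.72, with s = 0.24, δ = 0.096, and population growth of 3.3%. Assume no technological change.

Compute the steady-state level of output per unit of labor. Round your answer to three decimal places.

y* = 1.273

Steady state requires s·f(k) = (n + δ)·k, i.e. s·k^α = (n + δ)·k.
Rearranging, k^(1−α) = s / (n + δ).
k^0.72 = 0.24 / (0.033 + 0.096) = 0.24 / 0.129 = 1.8605
k* = 1.8605^(1/0.72) ≈ 2.3686
y* = (k*)^α = 2.3686^0.28 ≈ 1.2731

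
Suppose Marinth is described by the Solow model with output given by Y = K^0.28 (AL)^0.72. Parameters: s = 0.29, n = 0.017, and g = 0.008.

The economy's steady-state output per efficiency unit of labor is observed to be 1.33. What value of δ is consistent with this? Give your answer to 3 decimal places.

δ ≈ 0.114

At the steady state, Δk = 0, so s·k^α = (n + g + δ)·k.
Since y* = [s/(n + g + δ)]^(α/(1−α)), we have s/(n + g + δ) = (y*)^((1−α)/α) = 1.33^2.5714 = 2.0820.
Therefore n + g + δ = s / 2.0820 = 0.29 / 2.0820 = 0.1393, so δ = 0.1393 − 0.025 = 0.1143.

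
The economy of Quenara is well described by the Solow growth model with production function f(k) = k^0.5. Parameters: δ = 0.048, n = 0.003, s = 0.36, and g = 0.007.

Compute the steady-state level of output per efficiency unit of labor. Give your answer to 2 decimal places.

y* = 6.21

At the steady state, Δk = 0, so s·k^α = (n + g + δ)·k.
Rearranging, k^(1−α) = s / (n + g + δ).
k^0.5 = 0.36 / (0.003 + 0.007 + 0.048) = 0.36 / 0.058 = 6.2069
k* = 6.2069^(1/0.5) ≈ 38.5256
y* = (k*)^α = 38.5256^0.5 ≈ 6.2069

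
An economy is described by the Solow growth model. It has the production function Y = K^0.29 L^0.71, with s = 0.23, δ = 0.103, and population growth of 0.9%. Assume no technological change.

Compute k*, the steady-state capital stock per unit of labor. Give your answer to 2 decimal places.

k* ≈ 2.76

Steady state requires s·f(k) = (n + δ)·k, i.e. s·k^α = (n + δ)·k.
Rearranging, k^(1−α) = s / (n + δ).
k^0.71 = 0.23 / (0.009 + 0.103) = 0.23 / 0.112 = 2.0536
k* = 2.0536^(1/0.71) ≈ 2.7553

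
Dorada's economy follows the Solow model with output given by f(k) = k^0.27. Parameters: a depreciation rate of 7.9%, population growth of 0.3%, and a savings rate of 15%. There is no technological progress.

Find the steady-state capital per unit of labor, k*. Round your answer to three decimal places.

In steady state, investment equals break-even investment: s·k^α = (n + δ)·k.
Dividing both sides by k: k^(1−α) = s / (n + δ).
k^0.73 = 0.15 / (0.003 + 0.079) = 0.15 / 0.082 = 1.8293
k* = 1.8293^(1/0.73) ≈ 2.2871

k* ≈ 2.287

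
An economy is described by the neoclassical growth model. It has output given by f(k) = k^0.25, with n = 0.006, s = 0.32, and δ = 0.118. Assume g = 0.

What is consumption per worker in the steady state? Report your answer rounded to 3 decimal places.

c* ≈ 0.933

Steady state requires s·f(k) = (n + δ)·k, i.e. s·k^α = (n + δ)·k.
Dividing both sides by k: k^(1−α) = s / (n + δ).
k^0.75 = 0.32 / (0.006 + 0.118) = 0.32 / 0.124 = 2.5806
k* = 2.5806^(1/0.75) ≈ 3.5397
y* = (k*)^α = 3.5397^0.25 ≈ 1.3716
c* = (1 − s)·y* = (1 − 0.32) × 1.3716 ≈ 0.9327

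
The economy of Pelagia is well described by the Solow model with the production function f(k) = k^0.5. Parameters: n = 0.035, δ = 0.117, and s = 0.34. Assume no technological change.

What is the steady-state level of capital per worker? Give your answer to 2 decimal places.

In steady state, investment equals break-even investment: s·k^α = (n + δ)·k.
Dividing both sides by k: k^(1−α) = s / (n + δ).
k^0.5 = 0.34 / (0.035 + 0.117) = 0.34 / 0.152 = 2.2368
k* = 2.2368^(1/0.5) ≈ 5.0033

k* ≈ 5.00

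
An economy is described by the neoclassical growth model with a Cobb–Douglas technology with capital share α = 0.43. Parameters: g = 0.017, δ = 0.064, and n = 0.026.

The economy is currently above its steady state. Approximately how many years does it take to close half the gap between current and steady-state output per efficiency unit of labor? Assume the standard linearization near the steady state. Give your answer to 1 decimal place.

about 11.4 years

Near the steady state the convergence rate is λ = (1 − α)(n + g + δ).
λ = (1 − 0.43) × 0.107 = 0.57 × 0.107 = 0.06099
Half-life = ln 2 / λ = 0.6931 / 0.06099 ≈ 11.36 years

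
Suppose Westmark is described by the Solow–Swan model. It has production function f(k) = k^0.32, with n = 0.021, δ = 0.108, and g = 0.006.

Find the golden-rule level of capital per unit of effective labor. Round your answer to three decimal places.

The golden rule sets f'(k) = n + g + δ, i.e. α·k^(α−1) = n + g + δ.
So k^(1−α) = α / (n + g + δ) = 0.32 / 0.135 = 2.3704.
k_gold = 2.3704^(1/0.68) ≈ 3.5580

k_gold ≈ 3.558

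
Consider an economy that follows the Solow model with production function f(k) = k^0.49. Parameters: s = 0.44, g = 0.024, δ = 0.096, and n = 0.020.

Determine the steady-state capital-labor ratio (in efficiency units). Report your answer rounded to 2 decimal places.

k* ≈ 9.44

At the steady state, Δk = 0, so s·k^α = (n + g + δ)·k.
Dividing both sides by k: k^(1−α) = s / (n + g + δ).
k^0.51 = 0.44 / (0.020 + 0.024 + 0.096) = 0.44 / 0.140 = 3.1429
k* = 3.1429^(1/0.51) ≈ 9.4440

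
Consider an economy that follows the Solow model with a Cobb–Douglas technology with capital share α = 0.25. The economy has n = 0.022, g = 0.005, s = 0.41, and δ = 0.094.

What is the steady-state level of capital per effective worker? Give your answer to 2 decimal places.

In steady state, investment equals break-even investment: s·k^α = (n + g + δ)·k.
Rearranging, k^(1−α) = s / (n + g + δ).
k^0.75 = 0.41 / (0.022 + 0.005 + 0.094) = 0.41 / 0.121 = 3.3884
k* = 3.3884^(1/0.75) ≈ 5.0893

k* ≈ 5.09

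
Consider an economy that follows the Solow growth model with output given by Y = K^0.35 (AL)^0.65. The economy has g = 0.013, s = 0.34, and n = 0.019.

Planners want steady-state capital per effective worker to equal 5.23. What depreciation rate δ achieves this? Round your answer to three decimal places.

Steady state requires s·f(k) = (n + g + δ)·k, i.e. s·k^α = (n + g + δ)·k.
So s / (n + g + δ) = (k*)^(1−α) = 5.23^0.65 = 2.9311.
Therefore n + g + δ = s / 2.9311 = 0.34 / 2.9311 = 0.1160, so δ = 0.1160 − 0.032 = 0.0840.

δ ≈ 0.084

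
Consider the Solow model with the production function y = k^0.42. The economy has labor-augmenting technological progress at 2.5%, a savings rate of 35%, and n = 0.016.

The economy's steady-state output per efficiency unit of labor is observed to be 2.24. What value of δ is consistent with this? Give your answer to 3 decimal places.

Steady state requires s·f(k) = (n + g + δ)·k, i.e. s·k^α = (n + g + δ)·k.
Since y* = [s/(n + g + δ)]^(α/(1−α)), we have s/(n + g + δ) = (y*)^((1−α)/α) = 2.24^1.381 = 3.0457.
Therefore n + g + δ = s / 3.0457 = 0.35 / 3.0457 = 0.1149, so δ = 0.1149 − 0.041 = 0.0739.

δ ≈ 0.074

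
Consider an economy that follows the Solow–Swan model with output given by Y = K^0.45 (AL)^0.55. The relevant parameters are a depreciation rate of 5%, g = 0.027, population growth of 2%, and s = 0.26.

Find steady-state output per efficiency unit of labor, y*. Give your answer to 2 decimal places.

In steady state, investment equals break-even investment: s·k^α = (n + g + δ)·k.
Rearranging, k^(1−α) = s / (n + g + δ).
k^0.55 = 0.26 / (0.020 + 0.027 + 0.050) = 0.26 / 0.097 = 2.6804
k* = 2.6804^(1/0.55) ≈ 6.0054
y* = (k*)^α = 6.0054^0.45 ≈ 2.2405

y* ≈ 2.24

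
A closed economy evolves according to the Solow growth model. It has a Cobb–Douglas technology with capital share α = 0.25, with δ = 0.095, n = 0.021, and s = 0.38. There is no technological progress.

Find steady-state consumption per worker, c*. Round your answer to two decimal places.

Steady state requires s·f(k) = (n + δ)·k, i.e. s·k^α = (n + δ)·k.
Dividing both sides by k: k^(1−α) = s / (n + δ).
k^0.75 = 0.38 / (0.021 + 0.095) = 0.38 / 0.116 = 3.2759
k* = 3.2759^(1/0.75) ≈ 4.8653
y* = (k*)^α = 4.8653^0.25 ≈ 1.4852
c* = (1 − s)·y* = (1 − 0.38) × 1.4852 ≈ 0.9208

c* = 0.92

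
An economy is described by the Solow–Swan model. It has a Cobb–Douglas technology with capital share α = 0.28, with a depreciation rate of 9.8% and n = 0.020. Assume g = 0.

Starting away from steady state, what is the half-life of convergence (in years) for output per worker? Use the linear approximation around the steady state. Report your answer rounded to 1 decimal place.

t_½ ≈ 8.2 years

Near the steady state the convergence rate is λ = (1 − α)(n + δ).
λ = (1 − 0.28) × 0.118 = 0.72 × 0.118 = 0.08496
Half-life = ln 2 / λ = 0.6931 / 0.08496 ≈ 8.16 years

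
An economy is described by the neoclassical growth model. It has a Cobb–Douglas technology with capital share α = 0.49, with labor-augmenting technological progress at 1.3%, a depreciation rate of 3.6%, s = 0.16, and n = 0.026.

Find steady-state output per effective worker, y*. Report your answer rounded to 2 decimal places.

In steady state, investment equals break-even investment: s·k^α = (n + g + δ)·k.
Rearranging, k^(1−α) = s / (n + g + δ).
k^0.51 = 0.16 / (0.026 + 0.013 + 0.036) = 0.16 / 0.075 = 2.1333
k* = 2.1333^(1/0.51) ≈ 4.4177
y* = (k*)^α = 4.4177^0.49 ≈ 2.0708

y* ≈ 2.07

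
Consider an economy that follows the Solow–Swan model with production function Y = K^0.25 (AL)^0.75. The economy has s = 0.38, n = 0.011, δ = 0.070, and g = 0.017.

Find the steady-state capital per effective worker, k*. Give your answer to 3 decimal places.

In steady state, investment equals break-even investment: s·k^α = (n + g + δ)·k.
Dividing both sides by k: k^(1−α) = s / (n + g + δ).
k^0.75 = 0.38 / (0.011 + 0.017 + 0.070) = 0.38 / 0.098 = 3.8776
k* = 3.8776^(1/0.75) ≈ 6.0919

k* ≈ 6.092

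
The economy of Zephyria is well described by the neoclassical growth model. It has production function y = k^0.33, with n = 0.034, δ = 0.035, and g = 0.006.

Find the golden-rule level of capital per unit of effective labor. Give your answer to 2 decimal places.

The golden rule sets f'(k) = n + g + δ, i.e. α·k^(α−1) = n + g + δ.
So k^(1−α) = α / (n + g + δ) = 0.33 / 0.075 = 4.4000.
k_gold = 4.4000^(1/0.67) ≈ 9.1280

k_gold ≈ 9.13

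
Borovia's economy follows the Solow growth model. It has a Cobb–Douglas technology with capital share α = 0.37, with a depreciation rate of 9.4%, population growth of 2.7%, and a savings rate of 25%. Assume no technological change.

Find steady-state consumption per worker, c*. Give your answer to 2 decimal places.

c* = 1.15

In steady state, investment equals break-even investment: s·k^α = (n + δ)·k.
Rearranging, k^(1−α) = s / (n + δ).
k^0.63 = 0.25 / (0.027 + 0.094) = 0.25 / 0.121 = 2.0661
k* = 2.0661^(1/0.63) ≈ 3.1640
y* = (k*)^α = 3.1640^0.37 ≈ 1.5314
c* = (1 − s)·y* = (1 − 0.25) × 1.5314 ≈ 1.1486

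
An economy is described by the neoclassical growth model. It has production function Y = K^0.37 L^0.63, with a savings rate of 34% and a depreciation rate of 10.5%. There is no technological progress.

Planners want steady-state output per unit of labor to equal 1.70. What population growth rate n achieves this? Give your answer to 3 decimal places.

Steady state requires s·f(k) = (n + δ)·k, i.e. s·k^α = (n + δ)·k.
Since y* = [s/(n + δ)]^(α/(1−α)), we have s/(n + δ) = (y*)^((1−α)/α) = 1.70^1.7027 = 2.4682.
Therefore n + δ = s / 2.4682 = 0.34 / 2.4682 = 0.1378, so n = 0.1378 − 0.105 = 0.0328.

n ≈ 0.033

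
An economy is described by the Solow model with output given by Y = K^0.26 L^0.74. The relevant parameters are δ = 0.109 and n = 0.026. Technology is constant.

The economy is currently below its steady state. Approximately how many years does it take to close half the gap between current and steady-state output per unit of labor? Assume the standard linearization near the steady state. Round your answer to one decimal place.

Near the steady state the convergence rate is λ = (1 − α)(n + δ).
λ = (1 − 0.26) × 0.135 = 0.74 × 0.135 = 0.0999
Half-life = ln 2 / λ = 0.6931 / 0.0999 ≈ 6.94 years

t_½ ≈ 6.9 years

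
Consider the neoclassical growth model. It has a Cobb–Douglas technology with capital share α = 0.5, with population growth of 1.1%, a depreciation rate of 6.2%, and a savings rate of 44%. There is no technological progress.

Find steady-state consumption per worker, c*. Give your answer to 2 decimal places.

c* = 3.38

Steady state requires s·f(k) = (n + δ)·k, i.e. s·k^α = (n + δ)·k.
Dividing both sides by k: k^(1−α) = s / (n + δ).
k^0.5 = 0.44 / (0.011 + 0.062) = 0.44 / 0.073 = 6.0274
k* = 6.0274^(1/0.5) ≈ 36.3296
y* = (k*)^α = 36.3296^0.5 ≈ 6.0274
c* = (1 − s)·y* = (1 − 0.44) × 6.0274 ≈ 3.3753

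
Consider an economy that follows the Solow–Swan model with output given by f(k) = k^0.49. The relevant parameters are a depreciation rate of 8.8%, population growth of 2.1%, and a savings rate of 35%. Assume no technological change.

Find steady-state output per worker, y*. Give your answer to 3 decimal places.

At the steady state, Δk = 0, so s·k^α = (n + δ)·k.
Rearranging, k^(1−α) = s / (n + δ).
k^0.51 = 0.35 / (0.021 + 0.088) = 0.35 / 0.109 = 3.2110
k* = 3.2110^(1/0.51) ≈ 9.8495
y* = (k*)^α = 9.8495^0.49 ≈ 3.0674

y* = 3.067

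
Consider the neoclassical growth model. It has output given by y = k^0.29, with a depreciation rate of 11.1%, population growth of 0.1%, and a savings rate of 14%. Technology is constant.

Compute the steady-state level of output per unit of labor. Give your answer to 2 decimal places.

Steady state requires s·f(k) = (n + δ)·k, i.e. s·k^α = (n + δ)·k.
Dividing both sides by k: k^(1−α) = s / (n + δ).
k^0.71 = 0.14 / (0.001 + 0.111) = 0.14 / 0.112 = 1.2500
k* = 1.2500^(1/0.71) ≈ 1.3693
y* = (k*)^α = 1.3693^0.29 ≈ 1.0954

y* ≈ 1.10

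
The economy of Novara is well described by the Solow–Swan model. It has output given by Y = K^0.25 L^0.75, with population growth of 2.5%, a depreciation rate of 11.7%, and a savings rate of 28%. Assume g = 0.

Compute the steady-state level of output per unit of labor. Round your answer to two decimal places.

In steady state, investment equals break-even investment: s·k^α = (n + δ)·k.
Rearranging, k^(1−α) = s / (n + δ).
k^0.75 = 0.28 / (0.025 + 0.117) = 0.28 / 0.142 = 1.9718
k* = 1.9718^(1/0.75) ≈ 2.4726
y* = (k*)^α = 2.4726^0.25 ≈ 1.2540

y* = 1.25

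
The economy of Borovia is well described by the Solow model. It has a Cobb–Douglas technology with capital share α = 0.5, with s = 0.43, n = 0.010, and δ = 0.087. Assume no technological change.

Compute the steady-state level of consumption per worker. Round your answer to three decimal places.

c* = 2.527

In steady state, investment equals break-even investment: s·k^α = (n + δ)·k.
Dividing both sides by k: k^(1−α) = s / (n + δ).
k^0.5 = 0.43 / (0.010 + 0.087) = 0.43 / 0.097 = 4.4330
k* = 4.4330^(1/0.5) ≈ 19.6515
y* = (k*)^α = 19.6515^0.5 ≈ 4.4330
c* = (1 − s)·y* = (1 − 0.43) × 4.4330 ≈ 2.5268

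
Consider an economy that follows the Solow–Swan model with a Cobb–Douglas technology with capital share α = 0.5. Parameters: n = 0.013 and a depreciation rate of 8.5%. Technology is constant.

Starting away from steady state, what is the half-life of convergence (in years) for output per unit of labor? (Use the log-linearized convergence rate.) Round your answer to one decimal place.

Near the steady state the convergence rate is λ = (1 − α)(n + δ).
λ = (1 − 0.5) × 0.098 = 0.5 × 0.098 = 0.0490
Half-life = ln 2 / λ = 0.6931 / 0.0490 ≈ 14.14 years

half-life ≈ 14.1 years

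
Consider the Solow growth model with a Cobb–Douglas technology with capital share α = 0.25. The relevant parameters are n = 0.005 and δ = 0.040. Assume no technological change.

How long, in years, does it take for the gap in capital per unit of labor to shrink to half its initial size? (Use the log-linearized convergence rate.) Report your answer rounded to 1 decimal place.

Near the steady state the convergence rate is λ = (1 − α)(n + δ).
λ = (1 − 0.25) × 0.045 = 0.75 × 0.045 = 0.03375
Half-life = ln 2 / λ = 0.6931 / 0.03375 ≈ 20.54 years

t_½ ≈ 20.5 years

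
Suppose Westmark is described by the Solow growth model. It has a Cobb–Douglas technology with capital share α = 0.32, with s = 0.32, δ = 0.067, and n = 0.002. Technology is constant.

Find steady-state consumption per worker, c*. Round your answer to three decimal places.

c* = 1.400

In steady state, investment equals break-even investment: s·k^α = (n + δ)·k.
Dividing both sides by k: k^(1−α) = s / (n + δ).
k^0.68 = 0.32 / (0.002 + 0.067) = 0.32 / 0.069 = 4.6377
k* = 4.6377^(1/0.68) ≈ 9.5468
y* = (k*)^α = 9.5468^0.32 ≈ 2.0585
c* = (1 − s)·y* = (1 − 0.32) × 2.0585 ≈ 1.3998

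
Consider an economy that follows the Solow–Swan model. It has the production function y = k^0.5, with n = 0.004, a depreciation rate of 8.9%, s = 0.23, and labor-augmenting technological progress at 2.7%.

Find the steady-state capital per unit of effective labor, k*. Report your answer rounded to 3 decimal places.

In steady state, investment equals break-even investment: s·k^α = (n + g + δ)·k.
Dividing both sides by k: k^(1−α) = s / (n + g + δ).
k^0.5 = 0.23 / (0.004 + 0.027 + 0.089) = 0.23 / 0.120 = 1.9167
k* = 1.9167^(1/0.5) ≈ 3.6737

k* ≈ 3.674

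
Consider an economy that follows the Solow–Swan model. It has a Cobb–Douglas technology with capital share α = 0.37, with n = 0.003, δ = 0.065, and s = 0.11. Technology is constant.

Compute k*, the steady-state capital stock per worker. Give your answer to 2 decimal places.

At the steady state, Δk = 0, so s·k^α = (n + δ)·k.
Dividing both sides by k: k^(1−α) = s / (n + δ).
k^0.63 = 0.11 / (0.003 + 0.065) = 0.11 / 0.068 = 1.6176
k* = 1.6176^(1/0.63) ≈ 2.1456

k* ≈ 2.15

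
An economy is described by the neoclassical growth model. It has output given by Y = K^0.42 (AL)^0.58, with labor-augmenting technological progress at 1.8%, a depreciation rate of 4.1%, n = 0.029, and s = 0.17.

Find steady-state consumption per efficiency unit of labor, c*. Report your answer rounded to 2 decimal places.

At the steady state, Δk = 0, so s·k^α = (n + g + δ)·k.
Rearranging, k^(1−α) = s / (n + g + δ).
k^0.58 = 0.17 / (0.029 + 0.018 + 0.041) = 0.17 / 0.088 = 1.9318
k* = 1.9318^(1/0.58) ≈ 3.1120
y* = (k*)^α = 3.1120^0.42 ≈ 1.6109
c* = (1 − s)·y* = (1 − 0.17) × 1.6109 ≈ 1.3370

c* ≈ 1.34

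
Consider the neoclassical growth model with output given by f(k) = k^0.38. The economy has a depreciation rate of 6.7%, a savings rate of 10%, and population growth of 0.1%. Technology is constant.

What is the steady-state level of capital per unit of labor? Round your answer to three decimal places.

At the steady state, Δk = 0, so s·k^α = (n + δ)·k.
Dividing both sides by k: k^(1−α) = s / (n + δ).
k^0.62 = 0.10 / (0.001 + 0.067) = 0.10 / 0.068 = 1.4706
k* = 1.4706^(1/0.62) ≈ 1.8627

k* ≈ 1.863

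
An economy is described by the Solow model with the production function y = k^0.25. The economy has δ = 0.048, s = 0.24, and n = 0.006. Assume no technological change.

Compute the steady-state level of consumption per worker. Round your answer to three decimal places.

c* ≈ 1.250

In steady state, investment equals break-even investment: s·k^α = (n + δ)·k.
Rearranging, k^(1−α) = s / (n + δ).
k^0.75 = 0.24 / (0.006 + 0.048) = 0.24 / 0.054 = 4.4444
k* = 4.4444^(1/0.75) ≈ 7.3072
y* = (k*)^α = 7.3072^0.25 ≈ 1.6441
c* = (1 − s)·y* = (1 − 0.24) × 1.6441 ≈ 1.2495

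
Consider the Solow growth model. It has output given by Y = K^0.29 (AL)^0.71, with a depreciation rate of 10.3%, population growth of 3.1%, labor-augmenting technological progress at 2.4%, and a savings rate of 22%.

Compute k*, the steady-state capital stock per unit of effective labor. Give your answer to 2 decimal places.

At the steady state, Δk = 0, so s·k^α = (n + g + δ)·k.
Dividing both sides by k: k^(1−α) = s / (n + g + δ).
k^0.71 = 0.22 / (0.031 + 0.024 + 0.103) = 0.22 / 0.158 = 1.3924
k* = 1.3924^(1/0.71) ≈ 1.5940

k* = 1.59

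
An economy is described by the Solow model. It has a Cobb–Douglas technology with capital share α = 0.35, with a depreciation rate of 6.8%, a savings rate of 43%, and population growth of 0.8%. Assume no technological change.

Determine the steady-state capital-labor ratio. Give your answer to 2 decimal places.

At the steady state, Δk = 0, so s·k^α = (n + δ)·k.
Rearranging, k^(1−α) = s / (n + δ).
k^0.65 = 0.43 / (0.008 + 0.068) = 0.43 / 0.076 = 5.6579
k* = 5.6579^(1/0.65) ≈ 14.3857

k* = 14.39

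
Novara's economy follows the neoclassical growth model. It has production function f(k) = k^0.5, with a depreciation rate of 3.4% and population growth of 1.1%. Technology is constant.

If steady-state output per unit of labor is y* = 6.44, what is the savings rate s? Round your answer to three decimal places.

s ≈ 0.290

In steady state, investment equals break-even investment: s·k^α = (n + δ)·k.
Since y* = [s/(n + δ)]^(α/(1−α)), we have s/(n + δ) = (y*)^((1−α)/α) = 6.44^1 = 6.4400.
Therefore s = 6.4400 × (n + δ) = 6.4400 × 0.045 = 0.2898.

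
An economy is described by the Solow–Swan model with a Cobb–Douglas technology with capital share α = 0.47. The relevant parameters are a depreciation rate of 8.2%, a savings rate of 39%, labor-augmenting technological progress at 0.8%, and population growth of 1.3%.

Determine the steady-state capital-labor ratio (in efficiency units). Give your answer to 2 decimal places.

k* ≈ 12.33

Steady state requires s·f(k) = (n + g + δ)·k, i.e. s·k^α = (n + g + δ)·k.
Rearranging, k^(1−α) = s / (n + g + δ).
k^0.53 = 0.39 / (0.013 + 0.008 + 0.082) = 0.39 / 0.103 = 3.7864
k* = 3.7864^(1/0.53) ≈ 12.3309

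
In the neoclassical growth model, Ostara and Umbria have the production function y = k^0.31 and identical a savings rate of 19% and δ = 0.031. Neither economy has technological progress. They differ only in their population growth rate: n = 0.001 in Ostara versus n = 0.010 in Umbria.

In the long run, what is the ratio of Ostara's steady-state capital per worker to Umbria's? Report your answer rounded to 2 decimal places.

ratio ≈ 1.43

Steady-state k* = [s/(n + δ)]^(1/(1−α)), so the ratio is [ (s_O/(n + δ)_O) / (s_U/(n + δ)_U) ]^1.4493.
s_O/(n + δ)_O = 0.19/0.032 = 5.9375; s_U/(n + δ)_U = 0.19/0.041 = 4.6341.
Ratio = (5.9375/4.6341)^1.4493 = 1.2813^1.4493 ≈ 1.4322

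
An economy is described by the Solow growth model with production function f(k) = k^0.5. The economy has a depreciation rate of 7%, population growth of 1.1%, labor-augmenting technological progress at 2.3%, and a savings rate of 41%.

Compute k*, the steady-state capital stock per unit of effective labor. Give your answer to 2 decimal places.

In steady state, investment equals break-even investment: s·k^α = (n + g + δ)·k.
Dividing both sides by k: k^(1−α) = s / (n + g + δ).
k^0.5 = 0.41 / (0.011 + 0.023 + 0.070) = 0.41 / 0.104 = 3.9423
k* = 3.9423^(1/0.5) ≈ 15.5417

k* = 15.54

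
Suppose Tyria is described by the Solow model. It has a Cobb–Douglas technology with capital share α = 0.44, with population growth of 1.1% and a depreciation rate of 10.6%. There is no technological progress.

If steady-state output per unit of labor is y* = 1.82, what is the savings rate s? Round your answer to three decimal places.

s ≈ 0.251

Steady state requires s·f(k) = (n + δ)·k, i.e. s·k^α = (n + δ)·k.
Since y* = [s/(n + δ)]^(α/(1−α)), we have s/(n + δ) = (y*)^((1−α)/α) = 1.82^1.2727 = 2.1429.
Therefore s = 2.1429 × (n + δ) = 2.1429 × 0.117 = 0.2507.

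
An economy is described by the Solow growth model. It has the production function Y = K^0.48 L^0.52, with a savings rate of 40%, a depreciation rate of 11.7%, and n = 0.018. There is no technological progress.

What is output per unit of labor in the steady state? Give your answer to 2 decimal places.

In steady state, investment equals break-even investment: s·k^α = (n + δ)·k.
Rearranging, k^(1−α) = s / (n + δ).
k^0.52 = 0.40 / (0.018 + 0.117) = 0.40 / 0.135 = 2.9630
k* = 2.9630^(1/0.52) ≈ 8.0756
y* = (k*)^α = 8.0756^0.48 ≈ 2.7255

y* = 2.73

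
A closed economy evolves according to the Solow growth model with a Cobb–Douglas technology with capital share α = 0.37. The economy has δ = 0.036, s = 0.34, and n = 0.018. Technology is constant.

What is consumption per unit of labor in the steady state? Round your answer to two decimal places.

c* = 1.94

In steady state, investment equals break-even investment: s·k^α = (n + δ)·k.
Dividing both sides by k: k^(1−α) = s / (n + δ).
k^0.63 = 0.34 / (0.018 + 0.036) = 0.34 / 0.054 = 6.2963
k* = 6.2963^(1/0.63) ≈ 18.5519
y* = (k*)^α = 18.5519^0.37 ≈ 2.9465
c* = (1 − s)·y* = (1 − 0.34) × 2.9465 ≈ 1.9447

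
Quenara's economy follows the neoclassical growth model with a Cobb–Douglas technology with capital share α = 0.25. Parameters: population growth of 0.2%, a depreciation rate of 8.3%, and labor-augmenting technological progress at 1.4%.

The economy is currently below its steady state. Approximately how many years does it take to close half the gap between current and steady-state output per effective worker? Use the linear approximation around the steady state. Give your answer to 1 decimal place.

half-life ≈ 9.3 years

Near the steady state the convergence rate is λ = (1 − α)(n + g + δ).
λ = (1 − 0.25) × 0.099 = 0.75 × 0.099 = 0.07425
Half-life = ln 2 / λ = 0.6931 / 0.07425 ≈ 9.33 years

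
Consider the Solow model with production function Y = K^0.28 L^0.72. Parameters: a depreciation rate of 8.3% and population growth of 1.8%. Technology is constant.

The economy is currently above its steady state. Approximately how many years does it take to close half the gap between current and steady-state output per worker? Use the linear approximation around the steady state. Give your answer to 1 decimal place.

about 9.5 years

Near the steady state the convergence rate is λ = (1 − α)(n + δ).
λ = (1 − 0.28) × 0.101 = 0.72 × 0.101 = 0.07272
Half-life = ln 2 / λ = 0.6931 / 0.07272 ≈ 9.53 years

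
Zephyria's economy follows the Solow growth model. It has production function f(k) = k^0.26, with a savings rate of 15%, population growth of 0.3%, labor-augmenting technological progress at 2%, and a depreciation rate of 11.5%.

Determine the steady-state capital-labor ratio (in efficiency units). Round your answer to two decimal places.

k* ≈ 1.12

At the steady state, Δk = 0, so s·k^α = (n + g + δ)·k.
Dividing both sides by k: k^(1−α) = s / (n + g + δ).
k^0.74 = 0.15 / (0.003 + 0.020 + 0.115) = 0.15 / 0.138 = 1.0870
k* = 1.0870^(1/0.74) ≈ 1.1193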